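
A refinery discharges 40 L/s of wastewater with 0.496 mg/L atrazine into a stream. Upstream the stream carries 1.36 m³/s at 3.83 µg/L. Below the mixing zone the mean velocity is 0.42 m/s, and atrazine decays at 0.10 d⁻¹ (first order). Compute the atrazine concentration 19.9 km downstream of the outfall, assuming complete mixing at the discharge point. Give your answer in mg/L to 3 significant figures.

40 L/s = 0.04 m³/s.
3.83 µg/L = 0.00383 mg/L.
After complete mixing, C₀ = (0.04·0.496 + 1.36·0.00383) / 1.4 = 0.01789 mg/L.
Travel time t = 1.99e+04 m / 0.42 m/s = 4.738e+04 s = 0.5484 d.
C = 0.01789·exp(−0.10·0.5484) = 0.01789·0.9466 = 0.01694 mg/L.

0.0169 mg/L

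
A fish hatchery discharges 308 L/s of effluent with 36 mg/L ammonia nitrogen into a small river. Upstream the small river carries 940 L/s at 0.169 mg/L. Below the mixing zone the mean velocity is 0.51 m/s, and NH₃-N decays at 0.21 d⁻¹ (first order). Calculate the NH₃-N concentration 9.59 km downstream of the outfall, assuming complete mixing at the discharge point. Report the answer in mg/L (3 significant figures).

308 L/s = 0.308 m³/s.
940 L/s = 0.94 m³/s.
After complete mixing, C₀ = (0.308·36 + 0.94·0.169) / 1.248 = 9.012 mg/L.
Travel time t = 9590 m / 0.51 m/s = 1.88e+04 s = 0.2176 d.
C = 9.012·exp(−0.21·0.2176) = 9.012·0.9553 = 8.609 mg/L.

8.61 mg/L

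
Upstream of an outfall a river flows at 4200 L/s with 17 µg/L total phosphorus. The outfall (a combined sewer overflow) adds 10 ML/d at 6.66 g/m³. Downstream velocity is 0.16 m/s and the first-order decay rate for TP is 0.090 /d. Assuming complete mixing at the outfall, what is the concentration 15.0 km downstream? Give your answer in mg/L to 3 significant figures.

10 ML/d = 0.1157 m³/s.
4200 L/s = 4.2 m³/s.
17 µg/L = 0.017 mg/L.
After complete mixing, C₀ = (0.1157·6.66 + 4.2·0.017) / 4.316 = 0.1952 mg/L.
Travel time t = 1.5e+04 m / 0.16 m/s = 9.375e+04 s = 1.085 d.
C = 0.1952·exp(−0.090·1.085) = 0.1952·0.907 = 0.177 mg/L.

0.177 mg/L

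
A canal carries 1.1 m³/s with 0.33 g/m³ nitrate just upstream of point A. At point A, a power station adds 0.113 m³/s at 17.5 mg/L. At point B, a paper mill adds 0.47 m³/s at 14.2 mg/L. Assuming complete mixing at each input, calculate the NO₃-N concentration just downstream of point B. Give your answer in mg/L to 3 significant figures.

5.36 mg/L

After input A: C = (1.1·0.33 + 0.113·17.5) / 1.213 = 1.93 mg/L.
After input B: C = (1.213·1.93 + 0.47·14.2) / 1.683 = 5.356 mg/L.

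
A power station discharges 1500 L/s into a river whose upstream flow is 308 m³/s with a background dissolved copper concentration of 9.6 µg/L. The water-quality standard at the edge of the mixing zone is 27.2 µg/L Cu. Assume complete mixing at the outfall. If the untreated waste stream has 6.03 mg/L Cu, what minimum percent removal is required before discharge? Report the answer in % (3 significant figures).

1500 L/s = 1.5 m³/s.
9.6 µg/L = 0.0096 mg/L.
27.2 µg/L = 0.0272 mg/L.
Mass balance: 0.0272·309.5 = 1.5·Cₑ + 308·0.0096.
Cₑ = (8.418 − 2.957) / 1.5 = 3.641 mg/L.
Required removal = 1 − 3.641/6.03 = 39.62 %.

39.6 %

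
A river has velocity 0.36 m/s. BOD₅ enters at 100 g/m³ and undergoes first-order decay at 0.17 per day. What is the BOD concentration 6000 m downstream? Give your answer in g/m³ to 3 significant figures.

Travel time t = 6000 m / 0.36 m/s = 6000/0.36 = 1.667e+04 s = 0.1929 d.
First-order decay: C = 100·exp(−0.17·0.1929) = 100·0.9677 = 96.77 g/m³.

96.8 g/m³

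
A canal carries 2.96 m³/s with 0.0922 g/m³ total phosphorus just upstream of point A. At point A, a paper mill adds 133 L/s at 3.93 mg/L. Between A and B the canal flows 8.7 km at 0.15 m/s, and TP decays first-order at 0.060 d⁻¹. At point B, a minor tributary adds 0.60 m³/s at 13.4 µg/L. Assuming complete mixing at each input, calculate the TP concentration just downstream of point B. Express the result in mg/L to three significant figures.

133 L/s = 0.133 m³/s.
After input A: C = (2.96·0.0922 + 0.133·3.93) / 3.093 = 0.2572 mg/L.
Over the 8.7 km reach to input B (t = 5.8e+04 s = 0.6713 d), decay gives C = 0.2572·exp(−0.060·0.6713) = 0.2471 mg/L.
13.4 µg/L = 0.0134 mg/L.
After input B: C = (3.093·0.2471 + 0.6·0.0134) / 3.693 = 0.2091 mg/L.

0.209 mg/L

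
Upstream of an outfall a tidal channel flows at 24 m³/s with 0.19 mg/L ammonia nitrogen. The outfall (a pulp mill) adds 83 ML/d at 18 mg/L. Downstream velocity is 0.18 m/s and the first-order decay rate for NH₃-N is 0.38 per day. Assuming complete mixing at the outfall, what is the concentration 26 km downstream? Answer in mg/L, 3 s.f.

0.464 mg/L

83 ML/d = 0.9606 m³/s.
After complete mixing, C₀ = (0.9606·18 + 24·0.19) / 24.96 = 0.8754 mg/L.
Travel time t = 2.6e+04 m / 0.18 m/s = 1.444e+05 s = 1.672 d.
C = 0.8754·exp(−0.38·1.672) = 0.8754·0.5298 = 0.4638 mg/L.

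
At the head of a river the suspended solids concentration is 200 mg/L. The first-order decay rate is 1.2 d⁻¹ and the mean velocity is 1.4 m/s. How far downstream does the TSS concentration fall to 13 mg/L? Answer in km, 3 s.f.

276 km

From C = C₀·e^(−kt), t = ln(C₀/C)/k = ln(200/13)/1.2 = 2.733/1.2 = 2.278 d.
Distance = v·t = 1.4 m/s × 1.968e+05 s = 2.755e+05 m = 275.5 km.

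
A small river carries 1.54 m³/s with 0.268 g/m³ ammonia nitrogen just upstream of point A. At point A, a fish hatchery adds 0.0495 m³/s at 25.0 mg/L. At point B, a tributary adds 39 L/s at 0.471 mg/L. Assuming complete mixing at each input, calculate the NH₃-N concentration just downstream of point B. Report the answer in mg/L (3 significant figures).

1.02 mg/L

After input A: C = (1.54·0.268 + 0.0495·25) / 1.59 = 1.038 mg/L.
39 L/s = 0.039 m³/s.
After input B: C = (1.59·1.038 + 0.039·0.471) / 1.629 = 1.025 mg/L.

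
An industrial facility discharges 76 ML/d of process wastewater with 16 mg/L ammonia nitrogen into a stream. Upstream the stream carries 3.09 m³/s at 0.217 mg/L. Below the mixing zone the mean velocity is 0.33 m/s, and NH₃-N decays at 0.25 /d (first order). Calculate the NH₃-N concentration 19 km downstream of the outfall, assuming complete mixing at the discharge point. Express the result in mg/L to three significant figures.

76 ML/d = 0.8796 m³/s.
After complete mixing, C₀ = (0.8796·16 + 3.09·0.217) / 3.97 = 3.714 mg/L.
Travel time t = 1.9e+04 m / 0.33 m/s = 5.758e+04 s = 0.6664 d.
C = 3.714·exp(−0.25·0.6664) = 3.714·0.8465 = 3.144 mg/L.

3.14 mg/L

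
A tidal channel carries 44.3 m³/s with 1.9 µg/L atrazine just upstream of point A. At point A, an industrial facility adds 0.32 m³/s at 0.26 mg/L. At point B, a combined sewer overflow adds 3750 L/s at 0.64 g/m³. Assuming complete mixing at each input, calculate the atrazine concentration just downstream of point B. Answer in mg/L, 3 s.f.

1.9 µg/L = 0.0019 mg/L.
After input A: C = (44.3·0.0019 + 0.32·0.26) / 44.62 = 0.003751 mg/L.
3750 L/s = 3.75 m³/s.
After input B: C = (44.62·0.003751 + 3.75·0.64) / 48.37 = 0.05308 mg/L.

0.0531 mg/L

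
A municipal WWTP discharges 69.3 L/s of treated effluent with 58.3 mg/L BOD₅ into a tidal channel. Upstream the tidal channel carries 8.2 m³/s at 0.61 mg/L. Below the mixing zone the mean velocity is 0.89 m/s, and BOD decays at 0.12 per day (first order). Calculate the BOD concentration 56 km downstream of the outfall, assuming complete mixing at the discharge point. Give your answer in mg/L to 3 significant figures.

1.00 mg/L

69.3 L/s = 0.0693 m³/s.
After complete mixing, C₀ = (0.0693·58.3 + 8.2·0.61) / 8.269 = 1.093 mg/L.
Travel time t = 5.6e+04 m / 0.89 m/s = 6.292e+04 s = 0.7283 d.
C = 1.093·exp(−0.12·0.7283) = 1.093·0.9163 = 1.002 mg/L.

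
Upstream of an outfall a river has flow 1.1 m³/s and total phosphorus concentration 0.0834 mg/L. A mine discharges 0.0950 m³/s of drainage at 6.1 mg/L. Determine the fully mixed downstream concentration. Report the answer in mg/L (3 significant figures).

Flow-weighted mixing gives C = (0.095·6.1 + 1.1·0.0834) / (0.095 + 1.1) = 0.6712/1.195 = 0.5617 mg/L.

0.562 mg/L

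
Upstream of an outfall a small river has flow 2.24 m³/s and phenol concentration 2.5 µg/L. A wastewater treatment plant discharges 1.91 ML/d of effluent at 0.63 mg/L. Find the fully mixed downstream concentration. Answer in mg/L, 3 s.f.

0.00863 mg/L

1.91 ML/d = 0.02211 m³/s.
2.5 µg/L = 0.0025 mg/L.
Conservation of mass across the mixing zone: C = (0.02211·0.63 + 2.24·0.0025) / (0.02211 + 2.24) = 0.01953/2.262 = 0.008632 mg/L.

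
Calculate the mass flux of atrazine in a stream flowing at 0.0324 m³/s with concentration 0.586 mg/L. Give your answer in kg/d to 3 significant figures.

Mass flux = Q·C = 0.0324 m³/s × 0.586 g/m³ = 0.01899 g/s.
= 0.01899 g/s × 86.4 = 1.64 kg/d.

1.64 kg/d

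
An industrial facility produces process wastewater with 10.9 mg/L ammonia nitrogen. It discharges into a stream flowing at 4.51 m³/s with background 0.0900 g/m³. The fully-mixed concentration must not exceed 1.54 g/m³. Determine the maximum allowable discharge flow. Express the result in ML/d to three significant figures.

Mass balance at complete mixing: C_std·(Q_w + Q_r) = Q_w·C_e + Q_r·C_b.
Rearranging, Q_w = Q_r·(C_std − C_b)/(C_e − C_std) = 4.51·(1.54 − 0.09) / (10.9 − 1.54) = 0.6987 m³/s.
= 60.36 ML/d.

60.4 ML/d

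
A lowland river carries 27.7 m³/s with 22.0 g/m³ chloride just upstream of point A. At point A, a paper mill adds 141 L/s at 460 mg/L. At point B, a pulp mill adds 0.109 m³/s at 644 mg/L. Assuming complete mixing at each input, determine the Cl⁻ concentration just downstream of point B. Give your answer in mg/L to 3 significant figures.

141 L/s = 0.141 m³/s.
After input A: C = (27.7·22 + 0.141·460) / 27.84 = 24.22 mg/L.
After input B: C = (27.84·24.22 + 0.109·644) / 27.95 = 26.64 mg/L.

26.6 mg/L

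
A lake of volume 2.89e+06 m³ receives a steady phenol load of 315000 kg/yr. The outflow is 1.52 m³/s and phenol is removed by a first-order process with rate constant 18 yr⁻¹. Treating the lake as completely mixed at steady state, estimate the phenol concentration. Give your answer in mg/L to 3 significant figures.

3.15 mg/L

Outflow Q = 1.52 m³/s × 3.156e+07 s/yr = 4.797e+07 m³/yr.
Steady-state CSTR mass balance: W = Q·C + k·V·C, so C = W/(Q + kV).
Q + kV = 4.797e+07 + 18·2.89e+06 = 9.999e+07 m³/yr.
C = 315000/9.999e+07 = 0.00315 kg/m³ = 3.15 mg/L.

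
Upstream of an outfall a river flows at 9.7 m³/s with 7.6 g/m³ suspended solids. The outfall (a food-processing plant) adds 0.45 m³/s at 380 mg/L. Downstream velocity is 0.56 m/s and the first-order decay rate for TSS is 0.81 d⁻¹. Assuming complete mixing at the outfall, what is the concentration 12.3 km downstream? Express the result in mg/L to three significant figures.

19.6 mg/L

After complete mixing, C₀ = (0.45·380 + 9.7·7.6) / 10.15 = 24.11 mg/L.
Travel time t = 1.23e+04 m / 0.56 m/s = 2.196e+04 s = 0.2542 d.
C = 24.11·exp(−0.81·0.2542) = 24.11·0.8139 = 19.62 mg/L.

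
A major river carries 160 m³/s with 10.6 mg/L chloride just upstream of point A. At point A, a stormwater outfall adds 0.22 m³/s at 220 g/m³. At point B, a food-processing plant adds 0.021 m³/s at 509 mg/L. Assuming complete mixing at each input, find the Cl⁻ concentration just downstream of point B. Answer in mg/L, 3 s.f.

11.0 mg/L

After input A: C = (160·10.6 + 0.22·220) / 160.2 = 10.89 mg/L.
After input B: C = (160.2·10.89 + 0.021·509) / 160.2 = 10.95 mg/L.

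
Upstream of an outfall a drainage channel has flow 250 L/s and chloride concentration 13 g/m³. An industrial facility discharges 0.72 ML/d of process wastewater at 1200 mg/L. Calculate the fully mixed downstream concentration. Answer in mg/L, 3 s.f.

0.72 ML/d = 0.008333 m³/s.
250 L/s = 0.25 m³/s.
Flow-weighted mixing gives C = (0.008333·1200 + 0.25·13) / (0.008333 + 0.25) = 13.25/0.2583 = 51.29 mg/L.

51.3 mg/L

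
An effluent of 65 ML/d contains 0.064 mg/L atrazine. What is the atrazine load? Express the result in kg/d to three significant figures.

4.16 kg/d

65 ML/d = 0.7523 m³/s.
Mass flux = Q·C = 0.7523 m³/s × 0.064 g/m³ = 0.04815 g/s.
= 0.04815 g/s × 86.4 = 4.16 kg/d.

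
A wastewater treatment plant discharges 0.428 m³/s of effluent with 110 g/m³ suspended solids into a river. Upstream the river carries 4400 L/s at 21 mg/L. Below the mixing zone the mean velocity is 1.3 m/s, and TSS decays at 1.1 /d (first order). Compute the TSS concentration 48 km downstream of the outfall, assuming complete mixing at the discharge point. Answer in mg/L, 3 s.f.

18.1 mg/L

4400 L/s = 4.4 m³/s.
After complete mixing, C₀ = (0.428·110 + 4.4·21) / 4.828 = 28.89 mg/L.
Travel time t = 4.8e+04 m / 1.3 m/s = 3.692e+04 s = 0.4274 d.
C = 28.89·exp(−1.1·0.4274) = 28.89·0.6249 = 18.05 mg/L.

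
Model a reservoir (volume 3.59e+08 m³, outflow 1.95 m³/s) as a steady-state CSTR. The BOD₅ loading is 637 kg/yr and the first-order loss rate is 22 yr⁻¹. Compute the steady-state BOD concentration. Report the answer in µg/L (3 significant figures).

0.0800 µg/L

Outflow Q = 1.95 m³/s × 3.156e+07 s/yr = 6.154e+07 m³/yr.
Steady-state CSTR mass balance: W = Q·C + k·V·C, so C = W/(Q + kV).
Q + kV = 6.154e+07 + 22·3.59e+08 = 7.96e+09 m³/yr.
C = 637/7.96e+09 = 8.003e-08 kg/m³ = 8.003e-05 mg/L = 0.08003 µg/L.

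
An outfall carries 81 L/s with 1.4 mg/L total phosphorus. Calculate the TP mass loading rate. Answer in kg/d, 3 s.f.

9.80 kg/d

81 L/s = 0.081 m³/s.
Mass flux = Q·C = 0.081 m³/s × 1.4 g/m³ = 0.1134 g/s.
= 0.1134 g/s × 86.4 = 9.798 kg/d.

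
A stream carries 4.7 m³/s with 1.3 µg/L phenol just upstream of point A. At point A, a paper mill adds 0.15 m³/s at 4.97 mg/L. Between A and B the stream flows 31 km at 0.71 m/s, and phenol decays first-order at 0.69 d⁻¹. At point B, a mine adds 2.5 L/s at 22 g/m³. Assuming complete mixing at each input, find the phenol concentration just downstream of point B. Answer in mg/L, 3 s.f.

0.121 mg/L

1.3 µg/L = 0.0013 mg/L.
After input A: C = (4.7·0.0013 + 0.15·4.97) / 4.85 = 0.155 mg/L.
Over the 31 km reach to input B (t = 4.366e+04 s = 0.5053 d), decay gives C = 0.155·exp(−0.69·0.5053) = 0.1093 mg/L.
2.5 L/s = 0.0025 m³/s.
After input B: C = (4.85·0.1093 + 0.0025·22) / 4.853 = 0.1206 mg/L.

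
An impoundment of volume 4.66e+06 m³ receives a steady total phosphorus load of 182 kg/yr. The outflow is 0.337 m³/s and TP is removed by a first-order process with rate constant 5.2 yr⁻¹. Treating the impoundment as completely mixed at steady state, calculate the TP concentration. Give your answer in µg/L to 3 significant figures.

5.22 µg/L

Outflow Q = 0.337 m³/s × 3.156e+07 s/yr = 1.063e+07 m³/yr.
Steady-state CSTR mass balance: W = Q·C + k·V·C, so C = W/(Q + kV).
Q + kV = 1.063e+07 + 5.2·4.66e+06 = 3.487e+07 m³/yr.
C = 182/3.487e+07 = 5.22e-06 kg/m³ = 0.00522 mg/L = 5.22 µg/L.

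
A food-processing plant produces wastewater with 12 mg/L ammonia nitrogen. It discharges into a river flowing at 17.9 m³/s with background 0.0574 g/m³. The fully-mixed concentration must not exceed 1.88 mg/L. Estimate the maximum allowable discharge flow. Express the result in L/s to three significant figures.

Mass balance at complete mixing: C_std·(Q_w + Q_r) = Q_w·C_e + Q_r·C_b.
Rearranging, Q_w = Q_r·(C_std − C_b)/(C_e − C_std) = 17.9·(1.88 − 0.0574) / (12 − 1.88) = 3.224 m³/s.
= 3224 L/s.

3220 L/s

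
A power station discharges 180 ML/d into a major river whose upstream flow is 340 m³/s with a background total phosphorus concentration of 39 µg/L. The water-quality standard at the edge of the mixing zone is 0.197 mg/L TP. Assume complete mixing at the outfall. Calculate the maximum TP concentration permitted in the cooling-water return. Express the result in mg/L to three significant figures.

180 ML/d = 2.083 m³/s.
39 µg/L = 0.039 mg/L.
Mass balance: 0.197·342.1 = 2.083·Cₑ + 340·0.039.
Cₑ = (67.39 − 13.26) / 2.083 = 25.98 mg/L.

26.0 mg/L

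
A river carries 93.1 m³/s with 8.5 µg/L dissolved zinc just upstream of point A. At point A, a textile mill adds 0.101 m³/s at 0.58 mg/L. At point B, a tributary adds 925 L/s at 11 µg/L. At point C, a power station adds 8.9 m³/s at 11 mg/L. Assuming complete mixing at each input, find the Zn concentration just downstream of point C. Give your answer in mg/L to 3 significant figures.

8.5 µg/L = 0.0085 mg/L.
After input A: C = (93.1·0.0085 + 0.101·0.58) / 93.2 = 0.009119 mg/L.
925 L/s = 0.925 m³/s.
11 µg/L = 0.011 mg/L.
After input B: C = (93.2·0.009119 + 0.925·0.011) / 94.13 = 0.009138 mg/L.
After input C: C = (94.13·0.009138 + 8.9·11) / 103 = 0.9586 mg/L.

0.959 mg/L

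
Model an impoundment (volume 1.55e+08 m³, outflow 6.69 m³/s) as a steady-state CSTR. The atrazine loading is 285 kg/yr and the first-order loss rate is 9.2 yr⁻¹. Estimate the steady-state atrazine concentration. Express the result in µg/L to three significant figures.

0.174 µg/L

Outflow Q = 6.69 m³/s × 3.156e+07 s/yr = 2.111e+08 m³/yr.
Steady-state CSTR mass balance: W = Q·C + k·V·C, so C = W/(Q + kV).
Q + kV = 2.111e+08 + 9.2·1.55e+08 = 1.637e+09 m³/yr.
C = 285/1.637e+09 = 1.741e-07 kg/m³ = 0.0001741 mg/L = 0.1741 µg/L.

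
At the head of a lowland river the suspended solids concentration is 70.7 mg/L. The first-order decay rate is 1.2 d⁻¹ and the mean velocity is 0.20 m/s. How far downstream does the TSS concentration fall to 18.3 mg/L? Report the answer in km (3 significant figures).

From C = C₀·e^(−kt), t = ln(C₀/C)/k = ln(70.7/18.3)/1.2 = 1.352/1.2 = 1.126 d.
Distance = v·t = 0.20 m/s × 9.731e+04 s = 1.946e+04 m = 19.46 km.

19.5 km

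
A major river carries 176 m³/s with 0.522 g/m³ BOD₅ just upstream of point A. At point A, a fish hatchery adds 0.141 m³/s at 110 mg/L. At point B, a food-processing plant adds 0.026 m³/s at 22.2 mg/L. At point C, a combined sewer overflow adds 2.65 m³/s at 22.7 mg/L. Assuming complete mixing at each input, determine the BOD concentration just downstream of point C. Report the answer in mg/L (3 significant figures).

After input A: C = (176·0.522 + 0.141·110) / 176.1 = 0.6096 mg/L.
After input B: C = (176.1·0.6096 + 0.026·22.2) / 176.2 = 0.6128 mg/L.
After input C: C = (176.2·0.6128 + 2.65·22.7) / 178.8 = 0.9401 mg/L.

0.940 mg/L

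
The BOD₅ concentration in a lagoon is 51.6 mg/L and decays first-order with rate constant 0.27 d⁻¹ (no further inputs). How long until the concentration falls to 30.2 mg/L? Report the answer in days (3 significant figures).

t = ln(C₀/C)/k = ln(51.6/30.2)/0.27 = 0.5357/0.27 = 1.984 d.

1.98 d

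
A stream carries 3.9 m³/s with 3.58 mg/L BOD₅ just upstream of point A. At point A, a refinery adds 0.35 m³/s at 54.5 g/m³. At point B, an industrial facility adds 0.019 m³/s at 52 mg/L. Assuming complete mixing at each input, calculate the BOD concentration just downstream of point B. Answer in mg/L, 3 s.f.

7.97 mg/L

After input A: C = (3.9·3.58 + 0.35·54.5) / 4.25 = 7.773 mg/L.
After input B: C = (4.25·7.773 + 0.019·52) / 4.269 = 7.97 mg/L.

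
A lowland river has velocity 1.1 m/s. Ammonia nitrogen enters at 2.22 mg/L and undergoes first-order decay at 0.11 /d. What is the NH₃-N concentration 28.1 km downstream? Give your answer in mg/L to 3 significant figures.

Travel time t = 28.1 km / 1.1 m/s = 2.81e+04/1.1 = 2.555e+04 s = 0.2957 d.
First-order decay: C = 2.22·exp(−0.11·0.2957) = 2.22·0.968 = 2.149 mg/L.

2.15 mg/L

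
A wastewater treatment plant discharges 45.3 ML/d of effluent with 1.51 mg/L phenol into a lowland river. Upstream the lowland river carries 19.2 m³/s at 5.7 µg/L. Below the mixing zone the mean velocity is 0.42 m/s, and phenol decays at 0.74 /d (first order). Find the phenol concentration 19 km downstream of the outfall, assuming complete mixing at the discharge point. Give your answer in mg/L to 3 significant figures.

45.3 ML/d = 0.5243 m³/s.
5.7 µg/L = 0.0057 mg/L.
After complete mixing, C₀ = (0.5243·1.51 + 19.2·0.0057) / 19.72 = 0.04569 mg/L.
Travel time t = 1.9e+04 m / 0.42 m/s = 4.524e+04 s = 0.5236 d.
C = 0.04569·exp(−0.74·0.5236) = 0.04569·0.6788 = 0.03101 mg/L.

0.0310 mg/L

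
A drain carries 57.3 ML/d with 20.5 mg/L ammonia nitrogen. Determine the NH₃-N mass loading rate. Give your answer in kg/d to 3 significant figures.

57.3 ML/d = 0.6632 m³/s.
Mass flux = Q·C = 0.6632 m³/s × 20.5 g/m³ = 13.6 g/s.
= 13.6 g/s × 86.4 = 1175 kg/d.

1170 kg/d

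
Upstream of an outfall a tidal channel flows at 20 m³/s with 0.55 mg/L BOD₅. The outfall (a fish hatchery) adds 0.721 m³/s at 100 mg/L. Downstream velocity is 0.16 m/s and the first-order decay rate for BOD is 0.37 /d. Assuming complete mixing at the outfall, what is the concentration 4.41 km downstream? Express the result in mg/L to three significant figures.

3.56 mg/L

After complete mixing, C₀ = (0.721·100 + 20·0.55) / 20.72 = 4.01 mg/L.
Travel time t = 4410 m / 0.16 m/s = 2.756e+04 s = 0.319 d.
C = 4.01·exp(−0.37·0.319) = 4.01·0.8887 = 3.564 mg/L.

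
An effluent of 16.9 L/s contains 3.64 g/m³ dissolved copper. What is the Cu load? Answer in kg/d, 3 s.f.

5.31 kg/d

16.9 L/s = 0.0169 m³/s.
Mass flux = Q·C = 0.0169 m³/s × 3.64 g/m³ = 0.06152 g/s.
= 0.06152 g/s × 86.4 = 5.315 kg/d.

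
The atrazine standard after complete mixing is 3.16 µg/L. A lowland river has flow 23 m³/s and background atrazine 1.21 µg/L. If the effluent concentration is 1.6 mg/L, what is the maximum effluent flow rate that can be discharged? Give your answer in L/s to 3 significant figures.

1.21 µg/L = 0.00121 mg/L.
3.16 µg/L = 0.00316 mg/L.
Mass balance at complete mixing: C_std·(Q_w + Q_r) = Q_w·C_e + Q_r·C_b.
Rearranging, Q_w = Q_r·(C_std − C_b)/(C_e − C_std) = 23·(0.00316 − 0.00121) / (1.6 − 0.00316) = 0.02809 m³/s.
= 28.09 L/s.

28.1 L/s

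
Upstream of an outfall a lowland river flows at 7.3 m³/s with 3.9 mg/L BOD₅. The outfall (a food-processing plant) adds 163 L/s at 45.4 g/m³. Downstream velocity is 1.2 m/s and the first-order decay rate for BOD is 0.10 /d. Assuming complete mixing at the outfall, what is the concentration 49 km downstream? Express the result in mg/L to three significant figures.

163 L/s = 0.163 m³/s.
After complete mixing, C₀ = (0.163·45.4 + 7.3·3.9) / 7.463 = 4.806 mg/L.
Travel time t = 4.9e+04 m / 1.2 m/s = 4.083e+04 s = 0.4726 d.
C = 4.806·exp(−0.10·0.4726) = 4.806·0.9538 = 4.585 mg/L.

4.58 mg/L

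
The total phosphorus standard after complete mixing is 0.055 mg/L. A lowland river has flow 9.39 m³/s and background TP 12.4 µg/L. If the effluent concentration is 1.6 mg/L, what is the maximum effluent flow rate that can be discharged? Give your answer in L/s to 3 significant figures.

259 L/s

12.4 µg/L = 0.0124 mg/L.
Mass balance at complete mixing: C_std·(Q_w + Q_r) = Q_w·C_e + Q_r·C_b.
Rearranging, Q_w = Q_r·(C_std − C_b)/(C_e − C_std) = 9.39·(0.055 − 0.0124) / (1.6 − 0.055) = 0.2589 m³/s.
= 258.9 L/s.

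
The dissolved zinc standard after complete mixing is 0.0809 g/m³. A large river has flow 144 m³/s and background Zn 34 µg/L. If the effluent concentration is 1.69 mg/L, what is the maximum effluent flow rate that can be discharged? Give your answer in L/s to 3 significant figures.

34 µg/L = 0.034 mg/L.
Mass balance at complete mixing: C_std·(Q_w + Q_r) = Q_w·C_e + Q_r·C_b.
Rearranging, Q_w = Q_r·(C_std − C_b)/(C_e − C_std) = 144·(0.0809 − 0.034) / (1.69 − 0.0809) = 4.197 m³/s.
= 4197 L/s.

4200 L/s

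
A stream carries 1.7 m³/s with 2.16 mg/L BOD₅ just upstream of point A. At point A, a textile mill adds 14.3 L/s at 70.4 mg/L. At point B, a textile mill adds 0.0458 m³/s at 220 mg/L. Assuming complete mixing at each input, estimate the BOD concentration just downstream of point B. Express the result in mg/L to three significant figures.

14.3 L/s = 0.0143 m³/s.
After input A: C = (1.7·2.16 + 0.0143·70.4) / 1.714 = 2.729 mg/L.
After input B: C = (1.714·2.729 + 0.0458·220) / 1.76 = 8.383 mg/L.

8.38 mg/L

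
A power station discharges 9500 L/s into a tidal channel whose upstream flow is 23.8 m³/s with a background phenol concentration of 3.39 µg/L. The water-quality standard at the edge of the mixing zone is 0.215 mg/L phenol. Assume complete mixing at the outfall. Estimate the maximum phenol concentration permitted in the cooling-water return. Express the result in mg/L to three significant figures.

0.745 mg/L

9500 L/s = 9.5 m³/s.
3.39 µg/L = 0.00339 mg/L.
Mass balance: 0.215·33.3 = 9.5·Cₑ + 23.8·0.00339.
Cₑ = (7.159 − 0.08068) / 9.5 = 0.7451 mg/L.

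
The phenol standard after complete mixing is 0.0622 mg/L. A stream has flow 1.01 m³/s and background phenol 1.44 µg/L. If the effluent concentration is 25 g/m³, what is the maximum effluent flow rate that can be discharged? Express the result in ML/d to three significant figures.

1.44 µg/L = 0.00144 mg/L.
Mass balance at complete mixing: C_std·(Q_w + Q_r) = Q_w·C_e + Q_r·C_b.
Rearranging, Q_w = Q_r·(C_std − C_b)/(C_e − C_std) = 1.01·(0.0622 − 0.00144) / (25 − 0.0622) = 0.002461 m³/s.
= 0.2126 ML/d.

0.213 ML/d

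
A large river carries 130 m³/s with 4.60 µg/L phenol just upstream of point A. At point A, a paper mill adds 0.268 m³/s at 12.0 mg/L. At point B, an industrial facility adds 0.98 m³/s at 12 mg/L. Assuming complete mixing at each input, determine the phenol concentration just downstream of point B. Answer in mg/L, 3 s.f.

0.119 mg/L

4.60 µg/L = 0.0046 mg/L.
After input A: C = (130·0.0046 + 0.268·12) / 130.3 = 0.02928 mg/L.
After input B: C = (130.3·0.02928 + 0.98·12) / 131.2 = 0.1187 mg/L.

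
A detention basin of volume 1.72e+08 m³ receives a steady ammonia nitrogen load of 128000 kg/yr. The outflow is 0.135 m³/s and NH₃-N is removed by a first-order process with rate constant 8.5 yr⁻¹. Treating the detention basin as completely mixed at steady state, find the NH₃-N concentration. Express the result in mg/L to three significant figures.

0.0873 mg/L

Outflow Q = 0.135 m³/s × 3.156e+07 s/yr = 4.26e+06 m³/yr.
Steady-state CSTR mass balance: W = Q·C + k·V·C, so C = W/(Q + kV).
Q + kV = 4.26e+06 + 8.5·1.72e+08 = 1.466e+09 m³/yr.
C = 128000/1.466e+09 = 8.73e-05 kg/m³ = 0.0873 mg/L.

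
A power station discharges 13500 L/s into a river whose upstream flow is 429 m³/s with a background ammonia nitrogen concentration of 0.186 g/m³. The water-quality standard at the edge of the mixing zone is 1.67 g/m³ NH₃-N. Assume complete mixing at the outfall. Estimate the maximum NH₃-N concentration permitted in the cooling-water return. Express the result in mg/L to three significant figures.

48.8 mg/L

13500 L/s = 13.5 m³/s.
Mass balance: 1.67·442.5 = 13.5·Cₑ + 429·0.186.
Cₑ = (739 − 79.79) / 13.5 = 48.83 mg/L.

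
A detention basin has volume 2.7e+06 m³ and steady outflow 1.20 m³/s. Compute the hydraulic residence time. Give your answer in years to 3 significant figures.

Q = 1.20 m³/s × 3.156e+07 s/yr = 3.787e+07 m³/yr.
Hydraulic residence time τ = V/Q = 2.7e+06/3.787e+07 = 0.0713 yr.

0.0713 yr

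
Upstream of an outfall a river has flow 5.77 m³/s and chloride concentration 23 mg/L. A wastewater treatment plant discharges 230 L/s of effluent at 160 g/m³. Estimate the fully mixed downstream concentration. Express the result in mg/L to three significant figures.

230 L/s = 0.23 m³/s.
By mass balance at complete mixing, C = (0.23·160 + 5.77·23) / (0.23 + 5.77) = 169.5/6 = 28.25 mg/L.

28.3 mg/L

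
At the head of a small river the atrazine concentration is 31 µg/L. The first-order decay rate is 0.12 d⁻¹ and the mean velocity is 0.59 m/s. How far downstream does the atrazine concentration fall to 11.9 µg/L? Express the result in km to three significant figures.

407 km

From C = C₀·e^(−kt), t = ln(C₀/C)/k = ln(31/11.9)/0.12 = 0.9574/0.12 = 7.979 d.
Distance = v·t = 0.59 m/s × 6.894e+05 s = 4.067e+05 m = 406.7 km.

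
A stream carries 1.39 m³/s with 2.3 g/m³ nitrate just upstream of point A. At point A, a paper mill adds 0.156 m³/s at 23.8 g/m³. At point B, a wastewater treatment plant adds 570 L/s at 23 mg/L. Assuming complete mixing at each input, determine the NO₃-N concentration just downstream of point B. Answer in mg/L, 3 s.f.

After input A: C = (1.39·2.3 + 0.156·23.8) / 1.546 = 4.469 mg/L.
570 L/s = 0.57 m³/s.
After input B: C = (1.546·4.469 + 0.57·23) / 2.116 = 9.461 mg/L.

9.46 mg/L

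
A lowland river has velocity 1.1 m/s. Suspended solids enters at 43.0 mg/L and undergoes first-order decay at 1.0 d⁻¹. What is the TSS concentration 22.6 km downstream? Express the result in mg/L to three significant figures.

33.9 mg/L

Travel time t = 22.6 km / 1.1 m/s = 2.26e+04/1.1 = 2.055e+04 s = 0.2378 d.
First-order decay: C = 43.0·exp(−1.0·0.2378) = 43.0·0.7884 = 33.9 mg/L.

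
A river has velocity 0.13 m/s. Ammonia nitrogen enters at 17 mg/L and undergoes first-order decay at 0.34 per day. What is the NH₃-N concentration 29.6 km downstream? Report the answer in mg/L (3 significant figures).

6.94 mg/L

Travel time t = 29.6 km / 0.13 m/s = 2.96e+04/0.13 = 2.277e+05 s = 2.635 d.
First-order decay: C = 17·exp(−0.34·2.635) = 17·0.4082 = 6.939 mg/L.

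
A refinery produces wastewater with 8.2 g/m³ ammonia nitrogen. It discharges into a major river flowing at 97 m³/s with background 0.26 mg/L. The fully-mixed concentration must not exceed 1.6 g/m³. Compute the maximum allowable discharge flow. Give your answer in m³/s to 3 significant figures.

19.7 m³/s

Mass balance at complete mixing: C_std·(Q_w + Q_r) = Q_w·C_e + Q_r·C_b.
Rearranging, Q_w = Q_r·(C_std − C_b)/(C_e − C_std) = 97·(1.6 − 0.26) / (8.2 − 1.6) = 19.69 m³/s.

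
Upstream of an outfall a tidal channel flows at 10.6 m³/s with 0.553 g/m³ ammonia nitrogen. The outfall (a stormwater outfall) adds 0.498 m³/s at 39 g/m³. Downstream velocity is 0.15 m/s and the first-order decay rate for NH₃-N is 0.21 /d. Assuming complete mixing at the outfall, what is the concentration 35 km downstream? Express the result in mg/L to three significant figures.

After complete mixing, C₀ = (0.498·39 + 10.6·0.553) / 11.1 = 2.278 mg/L.
Travel time t = 3.5e+04 m / 0.15 m/s = 2.333e+05 s = 2.701 d.
C = 2.278·exp(−0.21·2.701) = 2.278·0.5672 = 1.292 mg/L.

1.29 mg/L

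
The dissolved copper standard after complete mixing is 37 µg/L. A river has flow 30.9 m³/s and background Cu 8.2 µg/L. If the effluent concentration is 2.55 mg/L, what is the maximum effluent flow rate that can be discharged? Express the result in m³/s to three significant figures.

0.354 m³/s

8.2 µg/L = 0.0082 mg/L.
37 µg/L = 0.037 mg/L.
Mass balance at complete mixing: C_std·(Q_w + Q_r) = Q_w·C_e + Q_r·C_b.
Rearranging, Q_w = Q_r·(C_std − C_b)/(C_e − C_std) = 30.9·(0.037 − 0.0082) / (2.55 − 0.037) = 0.3541 m³/s.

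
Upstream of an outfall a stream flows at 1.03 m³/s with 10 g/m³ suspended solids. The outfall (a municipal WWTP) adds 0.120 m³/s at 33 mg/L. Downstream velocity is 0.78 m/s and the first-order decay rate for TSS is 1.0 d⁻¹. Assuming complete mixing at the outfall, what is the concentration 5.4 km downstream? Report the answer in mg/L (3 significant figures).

11.4 mg/L

After complete mixing, C₀ = (0.12·33 + 1.03·10) / 1.15 = 12.4 mg/L.
Travel time t = 5400 m / 0.78 m/s = 6923 s = 0.08013 d.
C = 12.4·exp(−1.0·0.08013) = 12.4·0.923 = 11.45 mg/L.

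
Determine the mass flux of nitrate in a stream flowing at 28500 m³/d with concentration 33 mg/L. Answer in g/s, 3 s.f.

10.9 g/s

28500 m³/d = 0.3299 m³/s.
Mass flux = Q·C = 0.3299 m³/s × 33 g/m³ = 10.89 g/s.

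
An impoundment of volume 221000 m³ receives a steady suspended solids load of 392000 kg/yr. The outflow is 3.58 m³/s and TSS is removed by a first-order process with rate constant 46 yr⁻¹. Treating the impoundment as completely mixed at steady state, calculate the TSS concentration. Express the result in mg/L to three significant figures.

Outflow Q = 3.58 m³/s × 3.156e+07 s/yr = 1.13e+08 m³/yr.
Steady-state CSTR mass balance: W = Q·C + k·V·C, so C = W/(Q + kV).
Q + kV = 1.13e+08 + 46·221000 = 1.231e+08 m³/yr.
C = 392000/1.231e+08 = 0.003183 kg/m³ = 3.183 mg/L.

3.18 mg/L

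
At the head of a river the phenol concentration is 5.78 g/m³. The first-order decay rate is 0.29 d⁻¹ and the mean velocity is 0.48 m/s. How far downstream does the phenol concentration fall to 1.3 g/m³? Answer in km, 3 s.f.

213 km

From C = C₀·e^(−kt), t = ln(C₀/C)/k = ln(5.78/1.3)/0.29 = 1.492/0.29 = 5.145 d.
Distance = v·t = 0.48 m/s × 4.445e+05 s = 2.134e+05 m = 213.4 km.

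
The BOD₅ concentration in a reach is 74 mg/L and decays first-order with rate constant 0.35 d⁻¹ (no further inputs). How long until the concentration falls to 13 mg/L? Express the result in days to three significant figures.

t = ln(C₀/C)/k = ln(74/13)/0.35 = 1.739/0.35 = 4.969 d.

4.97 d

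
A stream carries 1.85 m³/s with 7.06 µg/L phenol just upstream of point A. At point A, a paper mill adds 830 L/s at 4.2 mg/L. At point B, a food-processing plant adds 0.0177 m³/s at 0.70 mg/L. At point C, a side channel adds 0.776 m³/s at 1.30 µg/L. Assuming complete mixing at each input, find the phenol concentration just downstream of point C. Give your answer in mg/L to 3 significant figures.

1.01 mg/L

7.06 µg/L = 0.00706 mg/L.
830 L/s = 0.83 m³/s.
After input A: C = (1.85·0.00706 + 0.83·4.2) / 2.68 = 1.306 mg/L.
After input B: C = (2.68·1.306 + 0.0177·0.7) / 2.698 = 1.302 mg/L.
1.30 µg/L = 0.0013 mg/L.
After input C: C = (2.698·1.302 + 0.776·0.0013) / 3.474 = 1.011 mg/L.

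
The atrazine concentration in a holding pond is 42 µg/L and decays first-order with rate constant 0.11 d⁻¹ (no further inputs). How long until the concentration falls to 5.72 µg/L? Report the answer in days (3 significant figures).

18.1 d

t = ln(C₀/C)/k = ln(42/5.72)/0.11 = 1.994/0.11 = 18.12 d.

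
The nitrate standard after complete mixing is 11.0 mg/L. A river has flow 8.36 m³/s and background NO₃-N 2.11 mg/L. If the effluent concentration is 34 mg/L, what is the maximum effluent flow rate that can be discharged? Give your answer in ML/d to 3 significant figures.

279 ML/d

Mass balance at complete mixing: C_std·(Q_w + Q_r) = Q_w·C_e + Q_r·C_b.
Rearranging, Q_w = Q_r·(C_std − C_b)/(C_e − C_std) = 8.36·(11 − 2.11) / (34 − 11) = 3.231 m³/s.
= 279.2 ML/d.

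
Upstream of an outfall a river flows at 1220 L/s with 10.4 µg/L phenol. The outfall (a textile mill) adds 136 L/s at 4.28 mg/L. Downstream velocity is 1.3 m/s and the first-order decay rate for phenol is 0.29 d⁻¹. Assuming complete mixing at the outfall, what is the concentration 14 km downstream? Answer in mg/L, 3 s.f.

136 L/s = 0.136 m³/s.
1220 L/s = 1.22 m³/s.
10.4 µg/L = 0.0104 mg/L.
After complete mixing, C₀ = (0.136·4.28 + 1.22·0.0104) / 1.356 = 0.4386 mg/L.
Travel time t = 1.4e+04 m / 1.3 m/s = 1.077e+04 s = 0.1246 d.
C = 0.4386·exp(−0.29·0.1246) = 0.4386·0.9645 = 0.423 mg/L.

0.423 mg/L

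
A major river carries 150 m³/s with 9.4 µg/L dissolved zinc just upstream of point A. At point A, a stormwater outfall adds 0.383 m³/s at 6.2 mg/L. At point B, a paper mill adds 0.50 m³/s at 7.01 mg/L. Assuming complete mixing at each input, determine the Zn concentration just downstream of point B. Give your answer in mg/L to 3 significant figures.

9.4 µg/L = 0.0094 mg/L.
After input A: C = (150·0.0094 + 0.383·6.2) / 150.4 = 0.02517 mg/L.
After input B: C = (150.4·0.02517 + 0.5·7.01) / 150.9 = 0.04831 mg/L.

0.0483 mg/L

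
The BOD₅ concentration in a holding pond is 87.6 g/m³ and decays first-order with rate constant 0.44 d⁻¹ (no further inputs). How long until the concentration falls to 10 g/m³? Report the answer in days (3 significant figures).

4.93 d

t = ln(C₀/C)/k = ln(87.6/10)/0.44 = 2.17/0.44 = 4.932 d.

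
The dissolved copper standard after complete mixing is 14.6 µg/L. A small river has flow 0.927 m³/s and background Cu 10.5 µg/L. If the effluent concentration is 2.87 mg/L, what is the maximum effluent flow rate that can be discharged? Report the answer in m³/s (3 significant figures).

0.00133 m³/s

10.5 µg/L = 0.0105 mg/L.
14.6 µg/L = 0.0146 mg/L.
Mass balance at complete mixing: C_std·(Q_w + Q_r) = Q_w·C_e + Q_r·C_b.
Rearranging, Q_w = Q_r·(C_std − C_b)/(C_e − C_std) = 0.927·(0.0146 − 0.0105) / (2.87 − 0.0146) = 0.001331 m³/s.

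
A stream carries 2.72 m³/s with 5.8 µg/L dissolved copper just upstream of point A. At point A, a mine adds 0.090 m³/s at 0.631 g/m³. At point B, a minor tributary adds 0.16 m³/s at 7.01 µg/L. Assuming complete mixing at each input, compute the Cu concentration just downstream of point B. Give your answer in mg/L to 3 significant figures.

0.0248 mg/L

5.8 µg/L = 0.0058 mg/L.
After input A: C = (2.72·0.0058 + 0.09·0.631) / 2.81 = 0.02582 mg/L.
7.01 µg/L = 0.00701 mg/L.
After input B: C = (2.81·0.02582 + 0.16·0.00701) / 2.97 = 0.02481 mg/L.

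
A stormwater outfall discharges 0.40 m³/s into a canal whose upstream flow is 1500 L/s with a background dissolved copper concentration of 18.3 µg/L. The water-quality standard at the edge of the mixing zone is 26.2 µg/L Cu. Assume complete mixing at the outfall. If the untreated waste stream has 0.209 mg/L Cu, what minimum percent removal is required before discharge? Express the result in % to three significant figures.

73.3 %

1500 L/s = 1.5 m³/s.
18.3 µg/L = 0.0183 mg/L.
26.2 µg/L = 0.0262 mg/L.
Mass balance: 0.0262·1.9 = 0.4·Cₑ + 1.5·0.0183.
Cₑ = (0.04978 − 0.02745) / 0.4 = 0.05582 mg/L.
Required removal = 1 − 0.05582/0.209 = 73.29 %.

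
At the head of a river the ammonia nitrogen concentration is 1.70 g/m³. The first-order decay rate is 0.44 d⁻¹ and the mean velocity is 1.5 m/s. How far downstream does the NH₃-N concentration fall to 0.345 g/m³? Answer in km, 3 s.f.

470 km

From C = C₀·e^(−kt), t = ln(C₀/C)/k = ln(1.70/0.345)/0.44 = 1.595/0.44 = 3.625 d.
Distance = v·t = 1.5 m/s × 3.132e+05 s = 4.698e+05 m = 469.8 km.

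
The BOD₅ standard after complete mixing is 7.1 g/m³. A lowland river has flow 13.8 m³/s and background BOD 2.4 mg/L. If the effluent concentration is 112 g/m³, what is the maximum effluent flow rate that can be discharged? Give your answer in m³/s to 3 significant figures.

Mass balance at complete mixing: C_std·(Q_w + Q_r) = Q_w·C_e + Q_r·C_b.
Rearranging, Q_w = Q_r·(C_std − C_b)/(C_e − C_std) = 13.8·(7.1 − 2.4) / (112 − 7.1) = 0.6183 m³/s.

0.618 m³/s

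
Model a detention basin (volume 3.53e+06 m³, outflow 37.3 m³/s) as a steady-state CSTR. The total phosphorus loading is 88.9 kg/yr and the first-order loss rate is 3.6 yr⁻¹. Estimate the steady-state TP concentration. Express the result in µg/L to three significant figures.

0.0747 µg/L

Outflow Q = 37.3 m³/s × 3.156e+07 s/yr = 1.177e+09 m³/yr.
Steady-state CSTR mass balance: W = Q·C + k·V·C, so C = W/(Q + kV).
Q + kV = 1.177e+09 + 3.6·3.53e+06 = 1.19e+09 m³/yr.
C = 88.9/1.19e+09 = 7.472e-08 kg/m³ = 7.472e-05 mg/L = 0.07472 µg/L.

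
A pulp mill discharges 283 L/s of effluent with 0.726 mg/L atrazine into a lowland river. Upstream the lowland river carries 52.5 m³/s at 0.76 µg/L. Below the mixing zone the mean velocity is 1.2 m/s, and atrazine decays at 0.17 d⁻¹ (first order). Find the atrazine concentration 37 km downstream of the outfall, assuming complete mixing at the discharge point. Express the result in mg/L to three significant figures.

283 L/s = 0.283 m³/s.
0.76 µg/L = 0.00076 mg/L.
After complete mixing, C₀ = (0.283·0.726 + 52.5·0.00076) / 52.78 = 0.004648 mg/L.
Travel time t = 3.7e+04 m / 1.2 m/s = 3.083e+04 s = 0.3569 d.
C = 0.004648·exp(−0.17·0.3569) = 0.004648·0.9411 = 0.004375 mg/L.

0.00437 mg/L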